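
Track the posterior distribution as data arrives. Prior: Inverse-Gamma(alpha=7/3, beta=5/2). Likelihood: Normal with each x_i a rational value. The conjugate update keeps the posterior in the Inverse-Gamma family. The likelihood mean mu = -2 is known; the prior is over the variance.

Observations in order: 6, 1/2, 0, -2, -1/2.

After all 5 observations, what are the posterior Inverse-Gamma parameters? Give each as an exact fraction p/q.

obs 1: x=6 → posterior Inverse-Gamma(17/6, 69/2)
obs 2: x=1/2 → posterior Inverse-Gamma(10/3, 301/8)
obs 3: x=0 → posterior Inverse-Gamma(23/6, 317/8)
obs 4: x=-2 → posterior Inverse-Gamma(13/3, 317/8)
obs 5: x=-1/2 → posterior Inverse-Gamma(29/6, 163/4)

alpha=29/6, beta=163/4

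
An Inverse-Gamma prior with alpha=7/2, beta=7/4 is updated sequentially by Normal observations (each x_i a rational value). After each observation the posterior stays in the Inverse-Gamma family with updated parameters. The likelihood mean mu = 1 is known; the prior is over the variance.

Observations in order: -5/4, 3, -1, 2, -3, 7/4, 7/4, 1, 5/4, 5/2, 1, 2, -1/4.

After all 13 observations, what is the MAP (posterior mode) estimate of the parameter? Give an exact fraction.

633/352

obs 1: x=-5/4 → posterior Inverse-Gamma(4, 137/32)
obs 2: x=3 → posterior Inverse-Gamma(9/2, 201/32)
obs 3: x=-1 → posterior Inverse-Gamma(5, 265/32)
obs 4: x=2 → posterior Inverse-Gamma(11/2, 281/32)
obs 5: x=-3 → posterior Inverse-Gamma(6, 537/32)
obs 6: x=7/4 → posterior Inverse-Gamma(13/2, 273/16)
obs 7: x=7/4 → posterior Inverse-Gamma(7, 555/32)
obs 8: x=1 → posterior Inverse-Gamma(15/2, 555/32)
obs 9: x=5/4 → posterior Inverse-Gamma(8, 139/8)
obs 10: x=5/2 → posterior Inverse-Gamma(17/2, 37/2)
obs 11: x=1 → posterior Inverse-Gamma(9, 37/2)
obs 12: x=2 → posterior Inverse-Gamma(19/2, 19)
obs 13: x=-1/4 → posterior Inverse-Gamma(10, 633/32)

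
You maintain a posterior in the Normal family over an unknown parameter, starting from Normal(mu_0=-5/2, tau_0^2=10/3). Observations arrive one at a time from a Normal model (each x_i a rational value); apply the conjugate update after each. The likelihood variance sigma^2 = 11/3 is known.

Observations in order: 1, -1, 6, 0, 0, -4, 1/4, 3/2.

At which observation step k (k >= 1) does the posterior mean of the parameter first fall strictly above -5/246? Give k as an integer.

k = 3

obs 1: x=1 → posterior Normal(-5/6, 110/63)
obs 2: x=-1 → posterior Normal(-55/62, 110/93)
obs 3: x=6 → posterior Normal(65/82, 110/123)
obs 4: x=0 → posterior Normal(65/102, 110/153)
obs 5: x=0 → posterior Normal(65/122, 110/183)
obs 6: x=-4 → posterior Normal(-15/142, 110/213)
obs 7: x=1/4 → posterior Normal(-5/81, 110/243)
obs 8: x=3/2 → posterior Normal(10/91, 110/273)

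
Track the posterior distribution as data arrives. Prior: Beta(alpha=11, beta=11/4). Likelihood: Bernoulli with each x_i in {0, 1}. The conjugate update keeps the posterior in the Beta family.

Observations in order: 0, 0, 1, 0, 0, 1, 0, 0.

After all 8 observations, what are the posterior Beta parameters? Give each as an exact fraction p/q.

obs 1: x=0 → posterior Beta(11, 15/4)
obs 2: x=0 → posterior Beta(11, 19/4)
obs 3: x=1 → posterior Beta(12, 19/4)
obs 4: x=0 → posterior Beta(12, 23/4)
obs 5: x=0 → posterior Beta(12, 27/4)
obs 6: x=1 → posterior Beta(13, 27/4)
obs 7: x=0 → posterior Beta(13, 31/4)
obs 8: x=0 → posterior Beta(13, 35/4)

alpha=13, beta=35/4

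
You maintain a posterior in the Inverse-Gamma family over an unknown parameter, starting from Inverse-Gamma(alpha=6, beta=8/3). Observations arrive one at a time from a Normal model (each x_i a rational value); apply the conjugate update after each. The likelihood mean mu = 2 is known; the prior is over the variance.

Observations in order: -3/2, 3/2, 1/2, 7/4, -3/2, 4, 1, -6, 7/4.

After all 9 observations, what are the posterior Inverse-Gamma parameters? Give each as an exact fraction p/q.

alpha=21/2, beta=2435/48

obs 1: x=-3/2 → posterior Inverse-Gamma(13/2, 211/24)
obs 2: x=3/2 → posterior Inverse-Gamma(7, 107/12)
obs 3: x=1/2 → posterior Inverse-Gamma(15/2, 241/24)
obs 4: x=7/4 → posterior Inverse-Gamma(8, 967/96)
obs 5: x=-3/2 → posterior Inverse-Gamma(17/2, 1555/96)
obs 6: x=4 → posterior Inverse-Gamma(9, 1747/96)
obs 7: x=1 → posterior Inverse-Gamma(19/2, 1795/96)
obs 8: x=-6 → posterior Inverse-Gamma(10, 4867/96)
obs 9: x=7/4 → posterior Inverse-Gamma(21/2, 2435/48)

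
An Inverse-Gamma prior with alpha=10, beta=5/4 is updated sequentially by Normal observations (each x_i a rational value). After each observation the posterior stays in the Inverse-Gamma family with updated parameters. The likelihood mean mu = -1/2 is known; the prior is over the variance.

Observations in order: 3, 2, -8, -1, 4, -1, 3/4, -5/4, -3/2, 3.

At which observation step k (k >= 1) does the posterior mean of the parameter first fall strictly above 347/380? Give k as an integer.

obs 1: x=3 → posterior Inverse-Gamma(21/2, 59/8)
obs 2: x=2 → posterior Inverse-Gamma(11, 21/2)
obs 3: x=-8 → posterior Inverse-Gamma(23/2, 309/8)
obs 4: x=-1 → posterior Inverse-Gamma(12, 155/4)
obs 5: x=4 → posterior Inverse-Gamma(25/2, 391/8)
obs 6: x=-1 → posterior Inverse-Gamma(13, 49)
obs 7: x=3/4 → posterior Inverse-Gamma(27/2, 1593/32)
obs 8: x=-5/4 → posterior Inverse-Gamma(14, 801/16)
obs 9: x=-3/2 → posterior Inverse-Gamma(29/2, 809/16)
obs 10: x=3 → posterior Inverse-Gamma(15, 907/16)

k = 2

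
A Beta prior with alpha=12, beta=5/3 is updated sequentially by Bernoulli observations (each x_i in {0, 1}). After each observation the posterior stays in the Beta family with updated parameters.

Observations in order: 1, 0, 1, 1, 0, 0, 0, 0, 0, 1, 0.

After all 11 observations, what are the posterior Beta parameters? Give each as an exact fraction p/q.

obs 1: x=1 → posterior Beta(13, 5/3)
obs 2: x=0 → posterior Beta(13, 8/3)
obs 3: x=1 → posterior Beta(14, 8/3)
obs 4: x=1 → posterior Beta(15, 8/3)
obs 5: x=0 → posterior Beta(15, 11/3)
obs 6: x=0 → posterior Beta(15, 14/3)
obs 7: x=0 → posterior Beta(15, 17/3)
obs 8: x=0 → posterior Beta(15, 20/3)
obs 9: x=0 → posterior Beta(15, 23/3)
obs 10: x=1 → posterior Beta(16, 23/3)
obs 11: x=0 → posterior Beta(16, 26/3)

alpha=16, beta=26/3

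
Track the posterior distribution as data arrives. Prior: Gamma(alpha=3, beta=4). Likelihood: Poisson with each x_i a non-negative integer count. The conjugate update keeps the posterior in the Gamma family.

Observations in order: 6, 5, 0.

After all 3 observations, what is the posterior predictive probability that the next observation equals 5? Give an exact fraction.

obs 1: x=6 → posterior Gamma(9, 5)
obs 2: x=5 → posterior Gamma(14, 6)
obs 3: x=0 → posterior Gamma(14, 7)

726376911021279/18014398509481984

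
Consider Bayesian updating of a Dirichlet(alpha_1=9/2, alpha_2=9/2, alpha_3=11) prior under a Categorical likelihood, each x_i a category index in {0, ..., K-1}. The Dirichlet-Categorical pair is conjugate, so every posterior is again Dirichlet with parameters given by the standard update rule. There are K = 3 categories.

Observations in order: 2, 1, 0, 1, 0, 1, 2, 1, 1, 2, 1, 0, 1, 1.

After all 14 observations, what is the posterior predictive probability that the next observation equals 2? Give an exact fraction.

obs 1: x=2 → posterior Dirichlet(9/2, 9/2, 12)
obs 2: x=1 → posterior Dirichlet(9/2, 11/2, 12)
obs 3: x=0 → posterior Dirichlet(11/2, 11/2, 12)
obs 4: x=1 → posterior Dirichlet(11/2, 13/2, 12)
obs 5: x=0 → posterior Dirichlet(13/2, 13/2, 12)
obs 6: x=1 → posterior Dirichlet(13/2, 15/2, 12)
obs 7: x=2 → posterior Dirichlet(13/2, 15/2, 13)
obs 8: x=1 → posterior Dirichlet(13/2, 17/2, 13)
obs 9: x=1 → posterior Dirichlet(13/2, 19/2, 13)
obs 10: x=2 → posterior Dirichlet(13/2, 19/2, 14)
obs 11: x=1 → posterior Dirichlet(13/2, 21/2, 14)
obs 12: x=0 → posterior Dirichlet(15/2, 21/2, 14)
obs 13: x=1 → posterior Dirichlet(15/2, 23/2, 14)
obs 14: x=1 → posterior Dirichlet(15/2, 25/2, 14)

7/17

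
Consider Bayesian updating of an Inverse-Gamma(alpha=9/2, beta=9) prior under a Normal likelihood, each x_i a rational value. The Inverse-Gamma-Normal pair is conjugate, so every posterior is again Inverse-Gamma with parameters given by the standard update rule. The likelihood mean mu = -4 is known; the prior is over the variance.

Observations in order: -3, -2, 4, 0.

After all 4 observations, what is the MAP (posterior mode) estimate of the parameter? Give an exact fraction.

obs 1: x=-3 → posterior Inverse-Gamma(5, 19/2)
obs 2: x=-2 → posterior Inverse-Gamma(11/2, 23/2)
obs 3: x=4 → posterior Inverse-Gamma(6, 87/2)
obs 4: x=0 → posterior Inverse-Gamma(13/2, 103/2)

103/15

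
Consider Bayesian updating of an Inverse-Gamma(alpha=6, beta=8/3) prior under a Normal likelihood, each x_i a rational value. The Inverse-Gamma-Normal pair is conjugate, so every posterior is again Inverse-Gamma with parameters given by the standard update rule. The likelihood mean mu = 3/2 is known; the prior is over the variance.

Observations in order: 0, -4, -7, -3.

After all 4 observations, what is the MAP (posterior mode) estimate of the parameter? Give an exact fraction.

obs 1: x=0 → posterior Inverse-Gamma(13/2, 91/24)
obs 2: x=-4 → posterior Inverse-Gamma(7, 227/12)
obs 3: x=-7 → posterior Inverse-Gamma(15/2, 1321/24)
obs 4: x=-3 → posterior Inverse-Gamma(8, 391/6)

391/54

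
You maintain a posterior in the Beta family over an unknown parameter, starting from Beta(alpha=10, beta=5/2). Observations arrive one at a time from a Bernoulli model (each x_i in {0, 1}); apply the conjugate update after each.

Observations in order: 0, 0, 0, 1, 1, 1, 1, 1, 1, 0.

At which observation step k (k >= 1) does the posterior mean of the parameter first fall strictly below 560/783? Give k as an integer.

obs 1: x=0 → posterior Beta(10, 7/2)
obs 2: x=0 → posterior Beta(10, 9/2)
obs 3: x=0 → posterior Beta(10, 11/2)
obs 4: x=1 → posterior Beta(11, 11/2)
obs 5: x=1 → posterior Beta(12, 11/2)
obs 6: x=1 → posterior Beta(13, 11/2)
obs 7: x=1 → posterior Beta(14, 11/2)
obs 8: x=1 → posterior Beta(15, 11/2)
obs 9: x=1 → posterior Beta(16, 11/2)
obs 10: x=0 → posterior Beta(16, 13/2)

k = 2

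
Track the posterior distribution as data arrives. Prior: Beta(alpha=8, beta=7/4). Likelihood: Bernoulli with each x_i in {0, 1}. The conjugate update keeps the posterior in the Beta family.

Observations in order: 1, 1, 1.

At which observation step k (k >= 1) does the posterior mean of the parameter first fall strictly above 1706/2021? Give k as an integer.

k = 2

obs 1: x=1 → posterior Beta(9, 7/4)
obs 2: x=1 → posterior Beta(10, 7/4)
obs 3: x=1 → posterior Beta(11, 7/4)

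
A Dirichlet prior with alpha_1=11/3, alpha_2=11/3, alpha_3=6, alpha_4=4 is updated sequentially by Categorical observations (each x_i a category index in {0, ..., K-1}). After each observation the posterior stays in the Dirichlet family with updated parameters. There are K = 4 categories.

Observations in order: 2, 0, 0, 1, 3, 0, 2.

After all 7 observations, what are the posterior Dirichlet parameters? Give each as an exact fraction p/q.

alpha_1=20/3, alpha_2=14/3, alpha_3=8, alpha_4=5

obs 1: x=2 → posterior Dirichlet(11/3, 11/3, 7, 4)
obs 2: x=0 → posterior Dirichlet(14/3, 11/3, 7, 4)
obs 3: x=0 → posterior Dirichlet(17/3, 11/3, 7, 4)
obs 4: x=1 → posterior Dirichlet(17/3, 14/3, 7, 4)
obs 5: x=3 → posterior Dirichlet(17/3, 14/3, 7, 5)
obs 6: x=0 → posterior Dirichlet(20/3, 14/3, 7, 5)
obs 7: x=2 → posterior Dirichlet(20/3, 14/3, 8, 5)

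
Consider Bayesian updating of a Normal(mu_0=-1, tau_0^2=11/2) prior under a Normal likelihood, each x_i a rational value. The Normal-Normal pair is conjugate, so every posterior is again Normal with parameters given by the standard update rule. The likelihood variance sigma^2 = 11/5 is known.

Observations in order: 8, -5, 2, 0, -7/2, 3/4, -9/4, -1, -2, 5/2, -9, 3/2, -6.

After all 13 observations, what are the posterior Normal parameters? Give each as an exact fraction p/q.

obs 1: x=8 → posterior Normal(38/7, 11/7)
obs 2: x=-5 → posterior Normal(13/12, 11/12)
obs 3: x=2 → posterior Normal(23/17, 11/17)
obs 4: x=0 → posterior Normal(23/22, 1/2)
obs 5: x=-7/2 → posterior Normal(11/54, 11/27)
obs 6: x=3/4 → posterior Normal(37/128, 11/32)
obs 7: x=-9/4 → posterior Normal(-2/37, 11/37)
obs 8: x=-1 → posterior Normal(-1/6, 11/42)
obs 9: x=-2 → posterior Normal(-17/47, 11/47)
obs 10: x=5/2 → posterior Normal(-9/104, 11/52)
obs 11: x=-9 → posterior Normal(-33/38, 11/57)
obs 12: x=3/2 → posterior Normal(-21/31, 11/62)
obs 13: x=-6 → posterior Normal(-72/67, 11/67)

mu_0=-72/67, tau_0^2=11/67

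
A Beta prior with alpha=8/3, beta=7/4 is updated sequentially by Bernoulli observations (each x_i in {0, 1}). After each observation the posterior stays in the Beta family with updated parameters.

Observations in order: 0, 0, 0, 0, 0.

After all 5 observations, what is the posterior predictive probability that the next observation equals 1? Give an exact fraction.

32/113

obs 1: x=0 → posterior Beta(8/3, 11/4)
obs 2: x=0 → posterior Beta(8/3, 15/4)
obs 3: x=0 → posterior Beta(8/3, 19/4)
obs 4: x=0 → posterior Beta(8/3, 23/4)
obs 5: x=0 → posterior Beta(8/3, 27/4)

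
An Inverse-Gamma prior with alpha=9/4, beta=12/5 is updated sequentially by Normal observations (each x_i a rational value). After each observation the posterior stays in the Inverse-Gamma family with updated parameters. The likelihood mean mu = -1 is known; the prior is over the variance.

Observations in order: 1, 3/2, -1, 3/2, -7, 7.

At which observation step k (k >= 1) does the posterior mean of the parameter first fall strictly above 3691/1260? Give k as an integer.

k = 2

obs 1: x=1 → posterior Inverse-Gamma(11/4, 22/5)
obs 2: x=3/2 → posterior Inverse-Gamma(13/4, 301/40)
obs 3: x=-1 → posterior Inverse-Gamma(15/4, 301/40)
obs 4: x=3/2 → posterior Inverse-Gamma(17/4, 213/20)
obs 5: x=-7 → posterior Inverse-Gamma(19/4, 573/20)
obs 6: x=7 → posterior Inverse-Gamma(21/4, 1213/20)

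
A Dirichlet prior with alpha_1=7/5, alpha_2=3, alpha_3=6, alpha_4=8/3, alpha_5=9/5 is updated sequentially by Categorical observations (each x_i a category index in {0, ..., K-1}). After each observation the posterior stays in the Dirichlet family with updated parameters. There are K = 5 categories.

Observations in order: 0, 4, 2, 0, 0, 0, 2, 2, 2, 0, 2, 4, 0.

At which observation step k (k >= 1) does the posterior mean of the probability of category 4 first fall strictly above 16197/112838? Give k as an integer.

obs 1: x=0 → posterior Dirichlet(12/5, 3, 6, 8/3, 9/5)
obs 2: x=4 → posterior Dirichlet(12/5, 3, 6, 8/3, 14/5)
obs 3: x=2 → posterior Dirichlet(12/5, 3, 7, 8/3, 14/5)
obs 4: x=0 → posterior Dirichlet(17/5, 3, 7, 8/3, 14/5)
obs 5: x=0 → posterior Dirichlet(22/5, 3, 7, 8/3, 14/5)
obs 6: x=0 → posterior Dirichlet(27/5, 3, 7, 8/3, 14/5)
obs 7: x=2 → posterior Dirichlet(27/5, 3, 8, 8/3, 14/5)
obs 8: x=2 → posterior Dirichlet(27/5, 3, 9, 8/3, 14/5)
obs 9: x=2 → posterior Dirichlet(27/5, 3, 10, 8/3, 14/5)
obs 10: x=0 → posterior Dirichlet(32/5, 3, 10, 8/3, 14/5)
obs 11: x=2 → posterior Dirichlet(32/5, 3, 11, 8/3, 14/5)
obs 12: x=4 → posterior Dirichlet(32/5, 3, 11, 8/3, 19/5)
obs 13: x=0 → posterior Dirichlet(37/5, 3, 11, 8/3, 19/5)

k = 2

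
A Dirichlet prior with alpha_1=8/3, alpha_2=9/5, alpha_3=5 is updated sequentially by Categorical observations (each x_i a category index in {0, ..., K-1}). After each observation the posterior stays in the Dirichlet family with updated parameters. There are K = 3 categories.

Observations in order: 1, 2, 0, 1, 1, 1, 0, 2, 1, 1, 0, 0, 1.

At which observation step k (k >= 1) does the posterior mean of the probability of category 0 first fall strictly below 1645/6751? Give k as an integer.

k = 2

obs 1: x=1 → posterior Dirichlet(8/3, 14/5, 5)
obs 2: x=2 → posterior Dirichlet(8/3, 14/5, 6)
obs 3: x=0 → posterior Dirichlet(11/3, 14/5, 6)
obs 4: x=1 → posterior Dirichlet(11/3, 19/5, 6)
obs 5: x=1 → posterior Dirichlet(11/3, 24/5, 6)
obs 6: x=1 → posterior Dirichlet(11/3, 29/5, 6)
obs 7: x=0 → posterior Dirichlet(14/3, 29/5, 6)
obs 8: x=2 → posterior Dirichlet(14/3, 29/5, 7)
obs 9: x=1 → posterior Dirichlet(14/3, 34/5, 7)
obs 10: x=1 → posterior Dirichlet(14/3, 39/5, 7)
obs 11: x=0 → posterior Dirichlet(17/3, 39/5, 7)
obs 12: x=0 → posterior Dirichlet(20/3, 39/5, 7)
obs 13: x=1 → posterior Dirichlet(20/3, 44/5, 7)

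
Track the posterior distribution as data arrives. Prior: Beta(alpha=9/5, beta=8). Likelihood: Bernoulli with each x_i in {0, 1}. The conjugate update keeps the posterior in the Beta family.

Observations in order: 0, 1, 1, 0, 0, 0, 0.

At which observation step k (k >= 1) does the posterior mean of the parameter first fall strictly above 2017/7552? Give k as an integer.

obs 1: x=0 → posterior Beta(9/5, 9)
obs 2: x=1 → posterior Beta(14/5, 9)
obs 3: x=1 → posterior Beta(19/5, 9)
obs 4: x=0 → posterior Beta(19/5, 10)
obs 5: x=0 → posterior Beta(19/5, 11)
obs 6: x=0 → posterior Beta(19/5, 12)
obs 7: x=0 → posterior Beta(19/5, 13)

k = 3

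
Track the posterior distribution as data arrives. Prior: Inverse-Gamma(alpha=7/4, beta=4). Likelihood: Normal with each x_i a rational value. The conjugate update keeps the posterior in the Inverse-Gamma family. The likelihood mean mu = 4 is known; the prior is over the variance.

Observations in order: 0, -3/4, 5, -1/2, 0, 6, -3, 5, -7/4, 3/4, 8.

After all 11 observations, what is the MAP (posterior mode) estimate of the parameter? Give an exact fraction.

1053/88

obs 1: x=0 → posterior Inverse-Gamma(9/4, 12)
obs 2: x=-3/4 → posterior Inverse-Gamma(11/4, 745/32)
obs 3: x=5 → posterior Inverse-Gamma(13/4, 761/32)
obs 4: x=-1/2 → posterior Inverse-Gamma(15/4, 1085/32)
obs 5: x=0 → posterior Inverse-Gamma(17/4, 1341/32)
obs 6: x=6 → posterior Inverse-Gamma(19/4, 1405/32)
obs 7: x=-3 → posterior Inverse-Gamma(21/4, 2189/32)
obs 8: x=5 → posterior Inverse-Gamma(23/4, 2205/32)
obs 9: x=-7/4 → posterior Inverse-Gamma(25/4, 1367/16)
obs 10: x=3/4 → posterior Inverse-Gamma(27/4, 2903/32)
obs 11: x=8 → posterior Inverse-Gamma(29/4, 3159/32)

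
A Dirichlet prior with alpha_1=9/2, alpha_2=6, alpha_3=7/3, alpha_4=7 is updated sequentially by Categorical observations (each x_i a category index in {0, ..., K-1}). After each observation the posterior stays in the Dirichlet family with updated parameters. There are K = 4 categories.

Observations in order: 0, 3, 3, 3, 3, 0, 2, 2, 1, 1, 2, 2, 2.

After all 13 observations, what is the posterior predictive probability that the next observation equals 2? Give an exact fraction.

44/197

obs 1: x=0 → posterior Dirichlet(11/2, 6, 7/3, 7)
obs 2: x=3 → posterior Dirichlet(11/2, 6, 7/3, 8)
obs 3: x=3 → posterior Dirichlet(11/2, 6, 7/3, 9)
obs 4: x=3 → posterior Dirichlet(11/2, 6, 7/3, 10)
obs 5: x=3 → posterior Dirichlet(11/2, 6, 7/3, 11)
obs 6: x=0 → posterior Dirichlet(13/2, 6, 7/3, 11)
obs 7: x=2 → posterior Dirichlet(13/2, 6, 10/3, 11)
obs 8: x=2 → posterior Dirichlet(13/2, 6, 13/3, 11)
obs 9: x=1 → posterior Dirichlet(13/2, 7, 13/3, 11)
obs 10: x=1 → posterior Dirichlet(13/2, 8, 13/3, 11)
obs 11: x=2 → posterior Dirichlet(13/2, 8, 16/3, 11)
obs 12: x=2 → posterior Dirichlet(13/2, 8, 19/3, 11)
obs 13: x=2 → posterior Dirichlet(13/2, 8, 22/3, 11)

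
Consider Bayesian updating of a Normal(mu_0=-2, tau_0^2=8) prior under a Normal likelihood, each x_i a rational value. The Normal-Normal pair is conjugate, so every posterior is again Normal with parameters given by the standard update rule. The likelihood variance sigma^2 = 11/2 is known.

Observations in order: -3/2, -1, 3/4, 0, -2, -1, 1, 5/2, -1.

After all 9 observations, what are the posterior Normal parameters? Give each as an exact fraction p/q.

mu_0=-58/155, tau_0^2=88/155

obs 1: x=-3/2 → posterior Normal(-46/27, 88/27)
obs 2: x=-1 → posterior Normal(-62/43, 88/43)
obs 3: x=3/4 → posterior Normal(-50/59, 88/59)
obs 4: x=0 → posterior Normal(-2/3, 88/75)
obs 5: x=-2 → posterior Normal(-82/91, 88/91)
obs 6: x=-1 → posterior Normal(-98/107, 88/107)
obs 7: x=1 → posterior Normal(-2/3, 88/123)
obs 8: x=5/2 → posterior Normal(-42/139, 88/139)
obs 9: x=-1 → posterior Normal(-58/155, 88/155)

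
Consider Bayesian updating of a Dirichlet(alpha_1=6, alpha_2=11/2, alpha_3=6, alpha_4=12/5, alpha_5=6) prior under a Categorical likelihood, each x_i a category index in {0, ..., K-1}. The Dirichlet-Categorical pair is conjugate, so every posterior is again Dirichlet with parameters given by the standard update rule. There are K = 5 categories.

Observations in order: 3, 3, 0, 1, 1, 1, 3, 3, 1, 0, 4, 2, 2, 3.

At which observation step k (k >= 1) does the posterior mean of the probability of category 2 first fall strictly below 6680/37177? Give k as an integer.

obs 1: x=3 → posterior Dirichlet(6, 11/2, 6, 17/5, 6)
obs 2: x=3 → posterior Dirichlet(6, 11/2, 6, 22/5, 6)
obs 3: x=0 → posterior Dirichlet(7, 11/2, 6, 22/5, 6)
obs 4: x=1 → posterior Dirichlet(7, 13/2, 6, 22/5, 6)
obs 5: x=1 → posterior Dirichlet(7, 15/2, 6, 22/5, 6)
obs 6: x=1 → posterior Dirichlet(7, 17/2, 6, 22/5, 6)
obs 7: x=3 → posterior Dirichlet(7, 17/2, 6, 27/5, 6)
obs 8: x=3 → posterior Dirichlet(7, 17/2, 6, 32/5, 6)
obs 9: x=1 → posterior Dirichlet(7, 19/2, 6, 32/5, 6)
obs 10: x=0 → posterior Dirichlet(8, 19/2, 6, 32/5, 6)
obs 11: x=4 → posterior Dirichlet(8, 19/2, 6, 32/5, 7)
obs 12: x=2 → posterior Dirichlet(8, 19/2, 7, 32/5, 7)
obs 13: x=2 → posterior Dirichlet(8, 19/2, 8, 32/5, 7)
obs 14: x=3 → posterior Dirichlet(8, 19/2, 8, 37/5, 7)

k = 8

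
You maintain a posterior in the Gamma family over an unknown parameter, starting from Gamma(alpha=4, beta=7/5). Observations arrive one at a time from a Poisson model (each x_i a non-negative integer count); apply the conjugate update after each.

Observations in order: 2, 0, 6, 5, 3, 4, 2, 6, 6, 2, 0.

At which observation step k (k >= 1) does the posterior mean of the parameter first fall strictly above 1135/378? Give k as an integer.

obs 1: x=2 → posterior Gamma(6, 12/5)
obs 2: x=0 → posterior Gamma(6, 17/5)
obs 3: x=6 → posterior Gamma(12, 22/5)
obs 4: x=5 → posterior Gamma(17, 27/5)
obs 5: x=3 → posterior Gamma(20, 32/5)
obs 6: x=4 → posterior Gamma(24, 37/5)
obs 7: x=2 → posterior Gamma(26, 42/5)
obs 8: x=6 → posterior Gamma(32, 47/5)
obs 9: x=6 → posterior Gamma(38, 52/5)
obs 10: x=2 → posterior Gamma(40, 57/5)
obs 11: x=0 → posterior Gamma(40, 62/5)

k = 4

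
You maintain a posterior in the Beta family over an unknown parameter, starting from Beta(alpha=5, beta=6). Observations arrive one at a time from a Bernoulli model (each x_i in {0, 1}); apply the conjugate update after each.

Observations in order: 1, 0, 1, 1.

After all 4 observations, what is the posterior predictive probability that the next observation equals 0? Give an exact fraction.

obs 1: x=1 → posterior Beta(6, 6)
obs 2: x=0 → posterior Beta(6, 7)
obs 3: x=1 → posterior Beta(7, 7)
obs 4: x=1 → posterior Beta(8, 7)

7/15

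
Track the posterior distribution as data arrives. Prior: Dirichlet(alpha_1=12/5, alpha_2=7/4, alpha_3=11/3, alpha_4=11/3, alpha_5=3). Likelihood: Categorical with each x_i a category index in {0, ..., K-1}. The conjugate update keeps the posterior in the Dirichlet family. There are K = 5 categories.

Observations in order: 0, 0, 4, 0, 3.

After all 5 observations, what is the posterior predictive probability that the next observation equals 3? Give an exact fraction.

40/167

obs 1: x=0 → posterior Dirichlet(17/5, 7/4, 11/3, 11/3, 3)
obs 2: x=0 → posterior Dirichlet(22/5, 7/4, 11/3, 11/3, 3)
obs 3: x=4 → posterior Dirichlet(22/5, 7/4, 11/3, 11/3, 4)
obs 4: x=0 → posterior Dirichlet(27/5, 7/4, 11/3, 11/3, 4)
obs 5: x=3 → posterior Dirichlet(27/5, 7/4, 11/3, 14/3, 4)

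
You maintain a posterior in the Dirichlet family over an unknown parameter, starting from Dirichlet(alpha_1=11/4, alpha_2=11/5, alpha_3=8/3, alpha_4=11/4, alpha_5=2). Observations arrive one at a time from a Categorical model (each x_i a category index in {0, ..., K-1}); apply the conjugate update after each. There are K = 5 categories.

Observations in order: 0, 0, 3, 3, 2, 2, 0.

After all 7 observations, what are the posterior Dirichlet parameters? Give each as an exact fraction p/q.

obs 1: x=0 → posterior Dirichlet(15/4, 11/5, 8/3, 11/4, 2)
obs 2: x=0 → posterior Dirichlet(19/4, 11/5, 8/3, 11/4, 2)
obs 3: x=3 → posterior Dirichlet(19/4, 11/5, 8/3, 15/4, 2)
obs 4: x=3 → posterior Dirichlet(19/4, 11/5, 8/3, 19/4, 2)
obs 5: x=2 → posterior Dirichlet(19/4, 11/5, 11/3, 19/4, 2)
obs 6: x=2 → posterior Dirichlet(19/4, 11/5, 14/3, 19/4, 2)
obs 7: x=0 → posterior Dirichlet(23/4, 11/5, 14/3, 19/4, 2)

alpha_1=23/4, alpha_2=11/5, alpha_3=14/3, alpha_4=19/4, alpha_5=2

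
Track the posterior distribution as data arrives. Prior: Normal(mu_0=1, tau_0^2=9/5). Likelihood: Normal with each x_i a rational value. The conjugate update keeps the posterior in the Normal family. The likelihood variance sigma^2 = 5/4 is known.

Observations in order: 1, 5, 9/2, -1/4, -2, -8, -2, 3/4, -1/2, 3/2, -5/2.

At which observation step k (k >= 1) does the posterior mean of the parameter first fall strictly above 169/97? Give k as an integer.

k = 2

obs 1: x=1 → posterior Normal(1, 45/61)
obs 2: x=5 → posterior Normal(241/97, 45/97)
obs 3: x=9/2 → posterior Normal(403/133, 45/133)
obs 4: x=-1/4 → posterior Normal(394/169, 45/169)
obs 5: x=-2 → posterior Normal(322/205, 9/41)
obs 6: x=-8 → posterior Normal(34/241, 45/241)
obs 7: x=-2 → posterior Normal(-38/277, 45/277)
obs 8: x=3/4 → posterior Normal(-11/313, 45/313)
obs 9: x=-1/2 → posterior Normal(-29/349, 45/349)
obs 10: x=3/2 → posterior Normal(5/77, 9/77)
obs 11: x=-5/2 → posterior Normal(-65/421, 45/421)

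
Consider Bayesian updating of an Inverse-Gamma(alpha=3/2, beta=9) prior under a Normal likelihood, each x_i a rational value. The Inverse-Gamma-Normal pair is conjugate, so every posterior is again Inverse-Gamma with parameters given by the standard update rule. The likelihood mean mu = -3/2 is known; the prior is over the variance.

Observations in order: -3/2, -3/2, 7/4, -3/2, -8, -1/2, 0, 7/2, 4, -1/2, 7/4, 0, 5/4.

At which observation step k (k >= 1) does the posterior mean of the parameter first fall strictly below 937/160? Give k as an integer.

k = 4

obs 1: x=-3/2 → posterior Inverse-Gamma(2, 9)
obs 2: x=-3/2 → posterior Inverse-Gamma(5/2, 9)
obs 3: x=7/4 → posterior Inverse-Gamma(3, 457/32)
obs 4: x=-3/2 → posterior Inverse-Gamma(7/2, 457/32)
obs 5: x=-8 → posterior Inverse-Gamma(4, 1133/32)
obs 6: x=-1/2 → posterior Inverse-Gamma(9/2, 1149/32)
obs 7: x=0 → posterior Inverse-Gamma(5, 1185/32)
obs 8: x=7/2 → posterior Inverse-Gamma(11/2, 1585/32)
obs 9: x=4 → posterior Inverse-Gamma(6, 2069/32)
obs 10: x=-1/2 → posterior Inverse-Gamma(13/2, 2085/32)
obs 11: x=7/4 → posterior Inverse-Gamma(7, 1127/16)
obs 12: x=0 → posterior Inverse-Gamma(15/2, 1145/16)
obs 13: x=5/4 → posterior Inverse-Gamma(8, 2411/32)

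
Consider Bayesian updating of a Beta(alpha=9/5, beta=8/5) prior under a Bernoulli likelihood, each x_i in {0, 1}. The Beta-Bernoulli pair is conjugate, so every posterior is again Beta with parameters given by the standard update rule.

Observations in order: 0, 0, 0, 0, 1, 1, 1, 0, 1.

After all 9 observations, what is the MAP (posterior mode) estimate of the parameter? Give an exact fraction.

6/13

obs 1: x=0 → posterior Beta(9/5, 13/5)
obs 2: x=0 → posterior Beta(9/5, 18/5)
obs 3: x=0 → posterior Beta(9/5, 23/5)
obs 4: x=0 → posterior Beta(9/5, 28/5)
obs 5: x=1 → posterior Beta(14/5, 28/5)
obs 6: x=1 → posterior Beta(19/5, 28/5)
obs 7: x=1 → posterior Beta(24/5, 28/5)
obs 8: x=0 → posterior Beta(24/5, 33/5)
obs 9: x=1 → posterior Beta(29/5, 33/5)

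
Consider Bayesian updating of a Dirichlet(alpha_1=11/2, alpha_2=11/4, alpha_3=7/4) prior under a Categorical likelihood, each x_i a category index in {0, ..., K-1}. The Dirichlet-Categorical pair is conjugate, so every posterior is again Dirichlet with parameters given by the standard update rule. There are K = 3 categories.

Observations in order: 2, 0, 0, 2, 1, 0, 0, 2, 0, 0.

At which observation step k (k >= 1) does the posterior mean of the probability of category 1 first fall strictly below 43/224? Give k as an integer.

obs 1: x=2 → posterior Dirichlet(11/2, 11/4, 11/4)
obs 2: x=0 → posterior Dirichlet(13/2, 11/4, 11/4)
obs 3: x=0 → posterior Dirichlet(15/2, 11/4, 11/4)
obs 4: x=2 → posterior Dirichlet(15/2, 11/4, 15/4)
obs 5: x=1 → posterior Dirichlet(15/2, 15/4, 15/4)
obs 6: x=0 → posterior Dirichlet(17/2, 15/4, 15/4)
obs 7: x=0 → posterior Dirichlet(19/2, 15/4, 15/4)
obs 8: x=2 → posterior Dirichlet(19/2, 15/4, 19/4)
obs 9: x=0 → posterior Dirichlet(21/2, 15/4, 19/4)
obs 10: x=0 → posterior Dirichlet(23/2, 15/4, 19/4)

k = 10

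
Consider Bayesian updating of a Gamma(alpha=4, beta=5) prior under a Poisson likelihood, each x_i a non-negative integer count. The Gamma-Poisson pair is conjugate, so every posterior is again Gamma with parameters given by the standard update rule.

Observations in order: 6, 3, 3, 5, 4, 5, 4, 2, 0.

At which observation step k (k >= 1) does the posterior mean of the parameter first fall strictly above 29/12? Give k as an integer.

obs 1: x=6 → posterior Gamma(10, 6)
obs 2: x=3 → posterior Gamma(13, 7)
obs 3: x=3 → posterior Gamma(16, 8)
obs 4: x=5 → posterior Gamma(21, 9)
obs 5: x=4 → posterior Gamma(25, 10)
obs 6: x=5 → posterior Gamma(30, 11)
obs 7: x=4 → posterior Gamma(34, 12)
obs 8: x=2 → posterior Gamma(36, 13)
obs 9: x=0 → posterior Gamma(36, 14)

k = 5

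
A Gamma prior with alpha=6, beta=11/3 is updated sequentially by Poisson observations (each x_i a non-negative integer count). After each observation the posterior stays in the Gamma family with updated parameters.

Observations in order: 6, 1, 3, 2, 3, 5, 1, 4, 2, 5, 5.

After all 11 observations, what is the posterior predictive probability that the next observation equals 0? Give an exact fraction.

obs 1: x=6 → posterior Gamma(12, 14/3)
obs 2: x=1 → posterior Gamma(13, 17/3)
obs 3: x=3 → posterior Gamma(16, 20/3)
obs 4: x=2 → posterior Gamma(18, 23/3)
obs 5: x=3 → posterior Gamma(21, 26/3)
obs 6: x=5 → posterior Gamma(26, 29/3)
obs 7: x=1 → posterior Gamma(27, 32/3)
obs 8: x=4 → posterior Gamma(31, 35/3)
obs 9: x=2 → posterior Gamma(33, 38/3)
obs 10: x=5 → posterior Gamma(38, 41/3)
obs 11: x=5 → posterior Gamma(43, 44/3)

46608495990013864855572854753917637170140450830013807893066294686121984/794708560552308362507026214655083140659880205559381016431673633560574223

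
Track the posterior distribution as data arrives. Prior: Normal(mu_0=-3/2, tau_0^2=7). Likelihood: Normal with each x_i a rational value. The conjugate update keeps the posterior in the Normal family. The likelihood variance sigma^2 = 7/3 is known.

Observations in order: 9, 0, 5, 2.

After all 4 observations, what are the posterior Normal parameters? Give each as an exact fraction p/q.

obs 1: x=9 → posterior Normal(51/8, 7/4)
obs 2: x=0 → posterior Normal(51/14, 1)
obs 3: x=5 → posterior Normal(81/20, 7/10)
obs 4: x=2 → posterior Normal(93/26, 7/13)

mu_0=93/26, tau_0^2=7/13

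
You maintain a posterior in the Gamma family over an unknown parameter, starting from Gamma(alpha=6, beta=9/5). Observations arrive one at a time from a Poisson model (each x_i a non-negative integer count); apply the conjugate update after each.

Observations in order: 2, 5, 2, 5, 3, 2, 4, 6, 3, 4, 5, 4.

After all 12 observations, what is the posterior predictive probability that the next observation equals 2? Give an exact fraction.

100174495676612923252605907862014358147417526879965718268558576458369163162665092260866853542468675/586477222975293259270690025302557718593981622583701152271247526937018695476399832861483948794970112

obs 1: x=2 → posterior Gamma(8, 14/5)
obs 2: x=5 → posterior Gamma(13, 19/5)
obs 3: x=2 → posterior Gamma(15, 24/5)
obs 4: x=5 → posterior Gamma(20, 29/5)
obs 5: x=3 → posterior Gamma(23, 34/5)
obs 6: x=2 → posterior Gamma(25, 39/5)
obs 7: x=4 → posterior Gamma(29, 44/5)
obs 8: x=6 → posterior Gamma(35, 49/5)
obs 9: x=3 → posterior Gamma(38, 54/5)
obs 10: x=4 → posterior Gamma(42, 59/5)
obs 11: x=5 → posterior Gamma(47, 64/5)
obs 12: x=4 → posterior Gamma(51, 69/5)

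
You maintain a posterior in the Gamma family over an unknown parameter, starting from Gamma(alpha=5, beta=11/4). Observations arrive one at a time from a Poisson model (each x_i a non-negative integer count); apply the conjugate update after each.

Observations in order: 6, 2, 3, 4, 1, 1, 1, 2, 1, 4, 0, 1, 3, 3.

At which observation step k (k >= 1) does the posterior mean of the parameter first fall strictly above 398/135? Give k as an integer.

k = 4

obs 1: x=6 → posterior Gamma(11, 15/4)
obs 2: x=2 → posterior Gamma(13, 19/4)
obs 3: x=3 → posterior Gamma(16, 23/4)
obs 4: x=4 → posterior Gamma(20, 27/4)
obs 5: x=1 → posterior Gamma(21, 31/4)
obs 6: x=1 → posterior Gamma(22, 35/4)
obs 7: x=1 → posterior Gamma(23, 39/4)
obs 8: x=2 → posterior Gamma(25, 43/4)
obs 9: x=1 → posterior Gamma(26, 47/4)
obs 10: x=4 → posterior Gamma(30, 51/4)
obs 11: x=0 → posterior Gamma(30, 55/4)
obs 12: x=1 → posterior Gamma(31, 59/4)
obs 13: x=3 → posterior Gamma(34, 63/4)
obs 14: x=3 → posterior Gamma(37, 67/4)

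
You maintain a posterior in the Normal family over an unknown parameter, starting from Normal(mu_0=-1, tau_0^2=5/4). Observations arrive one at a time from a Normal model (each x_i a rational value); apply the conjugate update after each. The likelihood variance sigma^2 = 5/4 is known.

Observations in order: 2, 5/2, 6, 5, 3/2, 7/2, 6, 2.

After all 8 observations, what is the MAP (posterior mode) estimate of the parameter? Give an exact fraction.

55/18

obs 1: x=2 → posterior Normal(1/2, 5/8)
obs 2: x=5/2 → posterior Normal(7/6, 5/12)
obs 3: x=6 → posterior Normal(19/8, 5/16)
obs 4: x=5 → posterior Normal(29/10, 1/4)
obs 5: x=3/2 → posterior Normal(8/3, 5/24)
obs 6: x=7/2 → posterior Normal(39/14, 5/28)
obs 7: x=6 → posterior Normal(51/16, 5/32)
obs 8: x=2 → posterior Normal(55/18, 5/36)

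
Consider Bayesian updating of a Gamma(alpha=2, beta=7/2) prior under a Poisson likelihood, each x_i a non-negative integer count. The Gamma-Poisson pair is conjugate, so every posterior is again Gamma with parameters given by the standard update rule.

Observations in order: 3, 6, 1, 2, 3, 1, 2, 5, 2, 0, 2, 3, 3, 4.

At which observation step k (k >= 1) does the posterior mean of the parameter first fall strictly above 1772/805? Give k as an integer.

k = 14

obs 1: x=3 → posterior Gamma(5, 9/2)
obs 2: x=6 → posterior Gamma(11, 11/2)
obs 3: x=1 → posterior Gamma(12, 13/2)
obs 4: x=2 → posterior Gamma(14, 15/2)
obs 5: x=3 → posterior Gamma(17, 17/2)
obs 6: x=1 → posterior Gamma(18, 19/2)
obs 7: x=2 → posterior Gamma(20, 21/2)
obs 8: x=5 → posterior Gamma(25, 23/2)
obs 9: x=2 → posterior Gamma(27, 25/2)
obs 10: x=0 → posterior Gamma(27, 27/2)
obs 11: x=2 → posterior Gamma(29, 29/2)
obs 12: x=3 → posterior Gamma(32, 31/2)
obs 13: x=3 → posterior Gamma(35, 33/2)
obs 14: x=4 → posterior Gamma(39, 35/2)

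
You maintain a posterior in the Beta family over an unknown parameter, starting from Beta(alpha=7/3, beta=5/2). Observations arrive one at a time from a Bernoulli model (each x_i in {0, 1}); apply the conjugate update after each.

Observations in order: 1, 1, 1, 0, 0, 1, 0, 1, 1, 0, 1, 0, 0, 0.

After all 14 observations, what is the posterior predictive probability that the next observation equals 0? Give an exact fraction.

57/113

obs 1: x=1 → posterior Beta(10/3, 5/2)
obs 2: x=1 → posterior Beta(13/3, 5/2)
obs 3: x=1 → posterior Beta(16/3, 5/2)
obs 4: x=0 → posterior Beta(16/3, 7/2)
obs 5: x=0 → posterior Beta(16/3, 9/2)
obs 6: x=1 → posterior Beta(19/3, 9/2)
obs 7: x=0 → posterior Beta(19/3, 11/2)
obs 8: x=1 → posterior Beta(22/3, 11/2)
obs 9: x=1 → posterior Beta(25/3, 11/2)
obs 10: x=0 → posterior Beta(25/3, 13/2)
obs 11: x=1 → posterior Beta(28/3, 13/2)
obs 12: x=0 → posterior Beta(28/3, 15/2)
obs 13: x=0 → posterior Beta(28/3, 17/2)
obs 14: x=0 → posterior Beta(28/3, 19/2)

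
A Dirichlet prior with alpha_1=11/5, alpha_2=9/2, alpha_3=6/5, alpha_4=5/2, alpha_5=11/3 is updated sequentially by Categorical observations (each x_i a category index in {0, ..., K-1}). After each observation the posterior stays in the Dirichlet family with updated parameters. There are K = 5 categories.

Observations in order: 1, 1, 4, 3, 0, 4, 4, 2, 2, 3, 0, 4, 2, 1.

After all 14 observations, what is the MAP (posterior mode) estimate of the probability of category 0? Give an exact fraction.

obs 1: x=1 → posterior Dirichlet(11/5, 11/2, 6/5, 5/2, 11/3)
obs 2: x=1 → posterior Dirichlet(11/5, 13/2, 6/5, 5/2, 11/3)
obs 3: x=4 → posterior Dirichlet(11/5, 13/2, 6/5, 5/2, 14/3)
obs 4: x=3 → posterior Dirichlet(11/5, 13/2, 6/5, 7/2, 14/3)
obs 5: x=0 → posterior Dirichlet(16/5, 13/2, 6/5, 7/2, 14/3)
obs 6: x=4 → posterior Dirichlet(16/5, 13/2, 6/5, 7/2, 17/3)
obs 7: x=4 → posterior Dirichlet(16/5, 13/2, 6/5, 7/2, 20/3)
obs 8: x=2 → posterior Dirichlet(16/5, 13/2, 11/5, 7/2, 20/3)
obs 9: x=2 → posterior Dirichlet(16/5, 13/2, 16/5, 7/2, 20/3)
obs 10: x=3 → posterior Dirichlet(16/5, 13/2, 16/5, 9/2, 20/3)
obs 11: x=0 → posterior Dirichlet(21/5, 13/2, 16/5, 9/2, 20/3)
obs 12: x=4 → posterior Dirichlet(21/5, 13/2, 16/5, 9/2, 23/3)
obs 13: x=2 → posterior Dirichlet(21/5, 13/2, 21/5, 9/2, 23/3)
obs 14: x=1 → posterior Dirichlet(21/5, 15/2, 21/5, 9/2, 23/3)

24/173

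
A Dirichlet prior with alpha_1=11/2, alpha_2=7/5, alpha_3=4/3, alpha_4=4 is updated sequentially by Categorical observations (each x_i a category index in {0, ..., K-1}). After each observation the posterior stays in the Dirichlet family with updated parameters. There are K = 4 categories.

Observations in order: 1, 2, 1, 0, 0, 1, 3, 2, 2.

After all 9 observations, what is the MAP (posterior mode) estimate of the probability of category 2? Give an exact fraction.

100/517

obs 1: x=1 → posterior Dirichlet(11/2, 12/5, 4/3, 4)
obs 2: x=2 → posterior Dirichlet(11/2, 12/5, 7/3, 4)
obs 3: x=1 → posterior Dirichlet(11/2, 17/5, 7/3, 4)
obs 4: x=0 → posterior Dirichlet(13/2, 17/5, 7/3, 4)
obs 5: x=0 → posterior Dirichlet(15/2, 17/5, 7/3, 4)
obs 6: x=1 → posterior Dirichlet(15/2, 22/5, 7/3, 4)
obs 7: x=3 → posterior Dirichlet(15/2, 22/5, 7/3, 5)
obs 8: x=2 → posterior Dirichlet(15/2, 22/5, 10/3, 5)
obs 9: x=2 → posterior Dirichlet(15/2, 22/5, 13/3, 5)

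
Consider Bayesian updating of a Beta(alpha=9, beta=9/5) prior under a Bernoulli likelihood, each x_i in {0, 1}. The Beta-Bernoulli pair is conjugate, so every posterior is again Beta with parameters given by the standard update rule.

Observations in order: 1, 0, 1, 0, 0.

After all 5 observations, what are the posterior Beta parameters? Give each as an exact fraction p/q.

obs 1: x=1 → posterior Beta(10, 9/5)
obs 2: x=0 → posterior Beta(10, 14/5)
obs 3: x=1 → posterior Beta(11, 14/5)
obs 4: x=0 → posterior Beta(11, 19/5)
obs 5: x=0 → posterior Beta(11, 24/5)

alpha=11, beta=24/5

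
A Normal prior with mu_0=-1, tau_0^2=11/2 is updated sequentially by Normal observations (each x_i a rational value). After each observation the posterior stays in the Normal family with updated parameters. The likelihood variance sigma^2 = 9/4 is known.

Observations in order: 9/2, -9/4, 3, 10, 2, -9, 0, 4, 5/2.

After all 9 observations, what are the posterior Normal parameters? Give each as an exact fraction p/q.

mu_0=631/414, tau_0^2=11/46

obs 1: x=9/2 → posterior Normal(90/31, 99/62)
obs 2: x=-9/4 → posterior Normal(81/106, 99/106)
obs 3: x=3 → posterior Normal(71/50, 33/50)
obs 4: x=10 → posterior Normal(653/194, 99/194)
obs 5: x=2 → posterior Normal(741/238, 99/238)
obs 6: x=-9 → posterior Normal(115/94, 33/94)
obs 7: x=0 → posterior Normal(345/326, 99/326)
obs 8: x=4 → posterior Normal(521/370, 99/370)
obs 9: x=5/2 → posterior Normal(631/414, 11/46)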